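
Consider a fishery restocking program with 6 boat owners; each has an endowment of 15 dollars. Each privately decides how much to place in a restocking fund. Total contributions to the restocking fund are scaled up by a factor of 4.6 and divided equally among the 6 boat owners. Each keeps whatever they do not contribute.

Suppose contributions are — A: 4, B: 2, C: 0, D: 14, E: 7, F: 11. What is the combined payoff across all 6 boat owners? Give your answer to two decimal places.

Total contributed: 4 + 2 + 0 + 14 + 7 + 11 = 38; total kept: 6 × 15 − 38 = 52.
The restocking fund pays out 4.6 × 38 = 174.80 in aggregate.
Group total = 52 + 174.80 = 226.80.

226.80 dollars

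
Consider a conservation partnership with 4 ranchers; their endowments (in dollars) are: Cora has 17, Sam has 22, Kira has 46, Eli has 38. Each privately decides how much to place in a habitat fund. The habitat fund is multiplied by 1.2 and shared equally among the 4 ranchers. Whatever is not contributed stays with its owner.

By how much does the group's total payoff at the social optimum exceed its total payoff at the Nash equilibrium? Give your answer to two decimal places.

The private return per contributed unit is 1.2/4 = 0.3000 < 1 for every player regardless of endowment, so the Nash equilibrium is zero contribution and the group total is Σ E_j = 17 + 22 + 46 + 38 = 123.
Each contributed unit returns 1.200 to the group, so the social optimum is full contribution by everyone: group total = 1.200 × 123 = 147.60.
Efficiency loss = (1.200 − 1) × 123 = 24.60.

24.60 dollars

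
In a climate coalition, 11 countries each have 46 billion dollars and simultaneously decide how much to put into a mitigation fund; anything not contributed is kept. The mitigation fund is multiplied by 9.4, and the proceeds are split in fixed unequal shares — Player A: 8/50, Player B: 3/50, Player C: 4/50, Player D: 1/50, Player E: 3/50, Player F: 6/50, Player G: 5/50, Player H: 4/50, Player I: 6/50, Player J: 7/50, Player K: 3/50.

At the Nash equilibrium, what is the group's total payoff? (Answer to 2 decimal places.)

2051.60 billion dollars

For player j, contributing a unit is worthwhile iff 9.4 × (j's share) ≥ 1, i.e. iff j's share is at least 0.1064.
Player A, Player F, Player I and Player J clear that bar, contributing 46 each; the remaining 7 contribute 0. Total contributed: 184.
The mitigation fund pays out 9.4 × 184 = 1729.60 in total (split across the unequal shares, but the aggregate is all that matters for the group sum).
The 7 free-riders keep 46 each, adding 322. Group total = 322 + 1729.60 = 2051.60.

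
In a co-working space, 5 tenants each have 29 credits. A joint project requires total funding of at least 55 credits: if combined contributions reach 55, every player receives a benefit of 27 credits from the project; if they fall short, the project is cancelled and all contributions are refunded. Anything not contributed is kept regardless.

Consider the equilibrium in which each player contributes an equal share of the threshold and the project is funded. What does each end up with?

Equal share of the threshold: 55/5 = 11.
At this profile no one gains by cutting their contribution: any cut drops the total below 55, the project is cancelled, contributions are refunded, and the deviator ends with 29, which is less than 29 − 11 + 27 = 45. Contributing more than 11 just wastes the excess. So contributing exactly 11 is a best response.
Each player's payoff: 29 − 11 + 27 = 45.

45 credits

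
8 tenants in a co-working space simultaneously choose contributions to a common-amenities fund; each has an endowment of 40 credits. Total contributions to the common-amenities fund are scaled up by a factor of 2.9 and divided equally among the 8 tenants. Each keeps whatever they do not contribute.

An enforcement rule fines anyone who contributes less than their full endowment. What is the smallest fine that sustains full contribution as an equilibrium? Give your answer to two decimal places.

Given the others contribute fully, the best deviation is to contribute 0 (any partial contribution still incurs the fine and gives up units whose private return 0.3625 is below 1).
Deviating from 40 to 0 saves 40 credits but forfeits the deviator's share of the drop in the common-amenities fund: 2.9/8 × 40 = 14.50.
So the deviation gain is 40 − 14.50 = 25.50, and the fine must be at least 25.50 credits to wipe it out.

25.50 credits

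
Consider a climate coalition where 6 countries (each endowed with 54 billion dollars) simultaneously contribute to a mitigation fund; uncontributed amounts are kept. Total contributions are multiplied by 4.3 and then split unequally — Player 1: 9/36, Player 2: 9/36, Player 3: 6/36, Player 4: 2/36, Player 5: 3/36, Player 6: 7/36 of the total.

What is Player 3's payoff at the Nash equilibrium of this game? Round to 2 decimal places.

131.40 billion dollars

A player with share s gets back 4.3·s per unit contributed, so full contribution is dominant for anyone with s > 1/4.3 = 0.2326 and zero contribution is dominant for anyone below.
Player 1 and Player 2 are above the threshold, contributing 54 each; the remaining 4 contribute 0. Total contributed: 108.
Player 3 keeps 54 and receives 4.3 × 108 × 6/36 = 77.40 from the mitigation fund, for a payoff of 131.40.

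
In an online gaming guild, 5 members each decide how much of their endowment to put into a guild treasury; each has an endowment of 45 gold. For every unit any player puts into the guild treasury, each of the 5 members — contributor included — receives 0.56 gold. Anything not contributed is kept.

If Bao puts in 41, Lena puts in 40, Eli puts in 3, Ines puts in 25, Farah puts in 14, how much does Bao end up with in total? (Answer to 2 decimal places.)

72.88 gold

Total contributed: 41 + 40 + 3 + 25 + 14 = 123.
Each receives 0.56 × 123 = 68.88 from the guild treasury.
Bao keeps 45 − 41 = 4, so Bao's payoff is 4 + 68.88 = 72.88.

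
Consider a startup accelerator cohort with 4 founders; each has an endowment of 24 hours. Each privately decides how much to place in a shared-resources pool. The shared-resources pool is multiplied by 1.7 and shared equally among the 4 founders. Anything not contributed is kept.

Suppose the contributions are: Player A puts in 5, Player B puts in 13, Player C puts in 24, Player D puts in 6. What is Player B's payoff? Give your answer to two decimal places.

Total contributed: 5 + 13 + 24 + 6 = 48.
Each receives 1.7 × 48 / 4 = 20.40 from the shared-resources pool.
Player B keeps 24 − 13 = 11, so Player B's payoff is 11 + 20.40 = 31.40.

31.40 hours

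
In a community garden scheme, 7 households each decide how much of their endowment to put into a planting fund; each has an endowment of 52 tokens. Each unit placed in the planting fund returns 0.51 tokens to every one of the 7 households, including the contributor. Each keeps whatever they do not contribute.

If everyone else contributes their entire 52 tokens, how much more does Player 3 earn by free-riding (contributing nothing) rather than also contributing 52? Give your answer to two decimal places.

25.48 tokens

Switching from a contribution of 52 to 0 lets Player 3 keep an extra 52 tokens, but lowers the planting fund by 52, which costs Player 3 their own share of that drop: 0.51 × 52 = 26.52.
Net gain = 52 − 26.52 = 25.48. The private return per contributed unit (0.51) is below 1, so free-riding is indeed the best response regardless of what the others do.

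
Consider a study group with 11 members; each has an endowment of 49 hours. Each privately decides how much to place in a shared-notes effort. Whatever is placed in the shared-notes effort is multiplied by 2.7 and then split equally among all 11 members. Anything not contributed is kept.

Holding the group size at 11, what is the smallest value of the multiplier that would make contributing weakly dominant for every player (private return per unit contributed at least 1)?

11

A contributed unit returns (multiplier)/11 to its contributor.
This reaches 1 exactly when the multiplier is 11.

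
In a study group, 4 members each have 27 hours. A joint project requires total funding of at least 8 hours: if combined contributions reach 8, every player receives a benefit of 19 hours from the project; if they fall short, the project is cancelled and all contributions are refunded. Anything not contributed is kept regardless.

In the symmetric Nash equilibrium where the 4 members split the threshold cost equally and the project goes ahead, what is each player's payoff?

44 hours

Equal share of the threshold: 8/4 = 2.
At this profile no one gains by cutting their contribution: any cut drops the total below 8, the project is cancelled, contributions are refunded, and the deviator ends with 27, which is less than 27 − 2 + 19 = 44. Contributing more than 2 just wastes the excess. So contributing exactly 2 is a best response.
Each player's payoff: 27 − 2 + 19 = 44.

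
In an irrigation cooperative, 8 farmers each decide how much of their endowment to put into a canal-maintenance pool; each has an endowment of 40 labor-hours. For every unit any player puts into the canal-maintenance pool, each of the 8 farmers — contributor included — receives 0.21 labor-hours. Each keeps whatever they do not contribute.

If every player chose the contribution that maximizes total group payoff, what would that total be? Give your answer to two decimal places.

Each contributed unit returns 1.680 to the group as a whole (0.21 to each of 8 players), which exceeds 1, so the social optimum is full contribution: group total = 1.680 × 320 = 537.60.

537.60 labor-hours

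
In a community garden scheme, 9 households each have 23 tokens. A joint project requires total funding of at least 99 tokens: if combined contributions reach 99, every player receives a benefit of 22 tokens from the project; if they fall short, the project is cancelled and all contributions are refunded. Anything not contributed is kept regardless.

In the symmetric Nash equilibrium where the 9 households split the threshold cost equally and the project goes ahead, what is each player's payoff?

34 tokens

Equal share of the threshold: 99/9 = 11.
At this profile no one gains by cutting their contribution: any cut drops the total below 99, the project is cancelled, contributions are refunded, and the deviator ends with 23, which is less than 23 − 11 + 22 = 34. Contributing more than 11 just wastes the excess. So contributing exactly 11 is a best response.
Each player's payoff: 23 − 11 + 22 = 34.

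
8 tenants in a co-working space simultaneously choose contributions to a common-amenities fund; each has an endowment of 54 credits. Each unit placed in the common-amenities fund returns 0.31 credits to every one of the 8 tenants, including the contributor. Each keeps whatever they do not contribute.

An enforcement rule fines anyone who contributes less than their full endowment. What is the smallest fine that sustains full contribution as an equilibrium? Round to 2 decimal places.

Given the others contribute fully, the best deviation is to contribute 0 (any partial contribution still incurs the fine and gives up units whose private return 0.31 is below 1).
Deviating from 54 to 0 saves 54 credits but forfeits the deviator's share of the drop in the common-amenities fund: 0.31 × 54 = 16.74.
So the deviation gain is 54 − 16.74 = 37.26, and the fine must be at least 37.26 credits to wipe it out.

37.26 credits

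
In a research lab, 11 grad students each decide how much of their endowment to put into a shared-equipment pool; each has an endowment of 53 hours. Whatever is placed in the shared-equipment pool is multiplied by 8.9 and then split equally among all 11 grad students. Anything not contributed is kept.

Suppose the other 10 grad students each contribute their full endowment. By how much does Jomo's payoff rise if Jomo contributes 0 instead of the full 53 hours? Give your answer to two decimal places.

Switching from a contribution of 53 to 0 lets Jomo keep an extra 53 hours, but lowers the shared-equipment pool by 53, which costs Jomo their own share of that drop: 8.9/11 × 53 = 42.88.
Net gain = 53 − 42.88 = 10.12. The private return per contributed unit (0.8091) is below 1, so free-riding is indeed the best response regardless of what the others do.

10.12 hours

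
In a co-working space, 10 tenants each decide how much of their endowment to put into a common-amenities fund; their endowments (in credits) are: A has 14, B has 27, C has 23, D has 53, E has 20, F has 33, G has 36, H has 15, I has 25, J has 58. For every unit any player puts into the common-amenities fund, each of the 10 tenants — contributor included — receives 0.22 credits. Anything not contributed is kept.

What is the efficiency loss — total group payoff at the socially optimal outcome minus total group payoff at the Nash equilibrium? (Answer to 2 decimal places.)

The private return per contributed unit is 0.22 < 1 for everyone, so the Nash equilibrium is zero contribution and the group total is Σ E_j = 14 + 27 + 23 + 53 + 20 + 33 + 36 + 15 + 25 + 58 = 304.
Each contributed unit returns 2.200 to the group, so the social optimum is full contribution by everyone: group total = 2.200 × 304 = 668.80.
Efficiency loss = (2.200 − 1) × 304 = 364.80.

364.80 credits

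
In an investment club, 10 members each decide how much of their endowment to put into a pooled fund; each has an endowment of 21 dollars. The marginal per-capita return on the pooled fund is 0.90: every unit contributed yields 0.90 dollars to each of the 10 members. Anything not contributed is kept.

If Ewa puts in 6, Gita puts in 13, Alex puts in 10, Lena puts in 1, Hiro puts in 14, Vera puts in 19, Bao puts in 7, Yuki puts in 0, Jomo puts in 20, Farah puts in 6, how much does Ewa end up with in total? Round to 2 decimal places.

Total contributed: 6 + 13 + 10 + 1 + 14 + 19 + 7 + 0 + 20 + 6 = 96.
Each receives 0.90 × 96 = 86.40 from the pooled fund.
Ewa keeps 21 − 6 = 15, so Ewa's payoff is 15 + 86.40 = 101.40.

101.40 dollars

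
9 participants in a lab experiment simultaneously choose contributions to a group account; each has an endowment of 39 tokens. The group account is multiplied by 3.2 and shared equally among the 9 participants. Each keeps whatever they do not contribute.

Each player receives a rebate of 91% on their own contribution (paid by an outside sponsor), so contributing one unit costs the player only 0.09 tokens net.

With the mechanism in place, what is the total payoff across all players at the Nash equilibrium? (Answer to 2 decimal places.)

1442.61 tokens

With the mechanism, a contributed unit returns (3.2/9) / 0.09 = 3.9506 per unit of net cost to the contributor — now above 1 — so contributing fully is weakly dominant for every player.
At the Nash equilibrium everyone contributes 39. Group total payoff = 9 × (39 × 0.91 + 3.2 × 39) = 1442.61.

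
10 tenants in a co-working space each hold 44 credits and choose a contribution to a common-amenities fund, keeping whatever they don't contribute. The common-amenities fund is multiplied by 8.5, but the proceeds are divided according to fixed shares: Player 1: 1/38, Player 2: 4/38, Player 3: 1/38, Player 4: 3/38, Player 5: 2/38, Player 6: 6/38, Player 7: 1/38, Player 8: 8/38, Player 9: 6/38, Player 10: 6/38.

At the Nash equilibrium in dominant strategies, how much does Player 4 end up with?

For player j, contributing a unit is worthwhile iff 8.5 × (j's share) ≥ 1, i.e. iff j's share is at least 0.1176.
The shares above 0.1176 belong to Player 6, Player 8, Player 9 and Player 10, contributing 44 each; the remaining 6 contribute 0. Total contributed: 176.
Player 4 keeps 44 and receives 8.5 × 176 × 3/38 = 118.11 from the common-amenities fund, for a payoff of 162.11.

162.11 credits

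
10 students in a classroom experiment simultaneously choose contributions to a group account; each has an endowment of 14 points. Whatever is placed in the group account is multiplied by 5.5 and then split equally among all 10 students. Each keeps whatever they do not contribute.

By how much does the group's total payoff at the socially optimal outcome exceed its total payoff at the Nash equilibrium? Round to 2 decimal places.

630.00 points

Each contributed unit returns 5.5/10 = 0.5500 to its contributor — below 1 — so contributing 0 is dominant for every player. At the Nash equilibrium everyone keeps their 14, and the group total is 10 × 14 = 140.
Each contributed unit returns 5.500 to the group as a whole (0.5500 to each of 10 players), which exceeds 1, so the social optimum is full contribution: group total = 5.500 × 140 = 770.00.
Efficiency loss = 770.00 − 140 = 630.00.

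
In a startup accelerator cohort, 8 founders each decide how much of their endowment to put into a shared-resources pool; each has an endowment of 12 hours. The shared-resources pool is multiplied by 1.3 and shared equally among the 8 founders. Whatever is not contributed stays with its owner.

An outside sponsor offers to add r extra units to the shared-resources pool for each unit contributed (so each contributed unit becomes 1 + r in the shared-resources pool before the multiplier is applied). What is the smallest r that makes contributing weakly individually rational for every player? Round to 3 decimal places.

5.154

With matching at rate r, one contributed unit becomes (1 + r) in the shared-resources pool and returns 1.3 × (1 + r) / 8 to the contributor.
Setting this equal to 1: 1 + r = 8/1.3 = 6.1538.
So the minimum matching rate is r = 6.1538 − 1 = 5.154.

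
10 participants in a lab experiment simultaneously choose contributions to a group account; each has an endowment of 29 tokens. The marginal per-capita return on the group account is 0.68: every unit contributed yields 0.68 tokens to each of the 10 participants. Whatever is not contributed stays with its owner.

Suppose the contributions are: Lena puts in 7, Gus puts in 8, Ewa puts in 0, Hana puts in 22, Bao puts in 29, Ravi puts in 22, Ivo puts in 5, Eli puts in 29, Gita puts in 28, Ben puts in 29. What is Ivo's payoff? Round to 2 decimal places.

Total contributed: 7 + 8 + 0 + 22 + 29 + 22 + 5 + 29 + 28 + 29 = 179.
Each receives 0.68 × 179 = 121.72 from the group account.
Ivo keeps 29 − 5 = 24, so Ivo's payoff is 24 + 121.72 = 145.72.

145.72 tokens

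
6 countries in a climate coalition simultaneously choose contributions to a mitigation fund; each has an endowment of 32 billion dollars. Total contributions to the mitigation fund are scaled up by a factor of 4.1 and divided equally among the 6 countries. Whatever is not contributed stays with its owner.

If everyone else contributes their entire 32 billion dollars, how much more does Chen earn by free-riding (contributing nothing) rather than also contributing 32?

10.13 billion dollars

Switching from a contribution of 32 to 0 lets Chen keep an extra 32 billion dollars, but lowers the mitigation fund by 32, which costs Chen their own share of that drop: 4.1/6 × 32 = 21.87.
Net gain = 32 − 21.87 = 10.13. The private return per contributed unit (0.6833) is below 1, so free-riding is indeed the best response regardless of what the others do.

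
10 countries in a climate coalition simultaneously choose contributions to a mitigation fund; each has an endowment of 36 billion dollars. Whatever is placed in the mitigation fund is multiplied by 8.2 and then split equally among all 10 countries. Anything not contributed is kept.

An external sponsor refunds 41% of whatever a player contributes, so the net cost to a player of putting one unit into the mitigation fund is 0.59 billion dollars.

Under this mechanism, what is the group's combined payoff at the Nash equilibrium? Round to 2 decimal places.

Under the mechanism each unit contributed yields (8.2/10) / 0.59 = 1.3898 back to its contributor per unit of net cost, which exceeds 1, making full contribution the dominant choice for everyone.
At the Nash equilibrium everyone contributes 36. Group total payoff = 10 × (36 × 0.41 + 8.2 × 36) = 3099.60.

3099.60 billion dollars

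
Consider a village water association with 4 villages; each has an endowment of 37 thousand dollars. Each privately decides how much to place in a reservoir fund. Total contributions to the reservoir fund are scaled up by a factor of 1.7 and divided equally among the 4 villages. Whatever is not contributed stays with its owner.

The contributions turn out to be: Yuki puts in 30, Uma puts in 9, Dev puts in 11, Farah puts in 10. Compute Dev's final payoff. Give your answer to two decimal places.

51.50 thousand dollars

Total contributed: 30 + 9 + 11 + 10 = 60.
Each receives 1.7 × 60 / 4 = 25.50 from the reservoir fund.
Dev keeps 37 − 11 = 26, so Dev's payoff is 26 + 25.50 = 51.50.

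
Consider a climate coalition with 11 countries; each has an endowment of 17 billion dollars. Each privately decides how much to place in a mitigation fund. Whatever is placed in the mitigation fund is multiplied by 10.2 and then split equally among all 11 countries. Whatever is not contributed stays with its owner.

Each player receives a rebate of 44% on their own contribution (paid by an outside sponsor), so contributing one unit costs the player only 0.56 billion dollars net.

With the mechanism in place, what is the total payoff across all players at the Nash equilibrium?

1989.68 billion dollars

Under the mechanism each unit contributed yields (10.2/11) / 0.56 = 1.6558 back to its contributor per unit of net cost, which exceeds 1, making full contribution the dominant choice for everyone.
At the Nash equilibrium everyone contributes 17. Group total payoff = 11 × (17 × 0.44 + 10.2 × 17) = 1989.68.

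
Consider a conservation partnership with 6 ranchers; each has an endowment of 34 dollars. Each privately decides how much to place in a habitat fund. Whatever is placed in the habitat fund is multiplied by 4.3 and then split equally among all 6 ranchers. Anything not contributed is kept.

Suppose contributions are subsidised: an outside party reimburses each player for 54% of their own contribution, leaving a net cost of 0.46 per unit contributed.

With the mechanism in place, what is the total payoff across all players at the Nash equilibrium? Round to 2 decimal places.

Under the mechanism each unit contributed yields (4.3/6) / 0.46 = 1.5580 back to its contributor per unit of net cost, which exceeds 1, making full contribution the dominant choice for everyone.
At the Nash equilibrium everyone contributes 34. Group total payoff = 6 × (34 × 0.54 + 4.3 × 34) = 987.36.

987.36 dollars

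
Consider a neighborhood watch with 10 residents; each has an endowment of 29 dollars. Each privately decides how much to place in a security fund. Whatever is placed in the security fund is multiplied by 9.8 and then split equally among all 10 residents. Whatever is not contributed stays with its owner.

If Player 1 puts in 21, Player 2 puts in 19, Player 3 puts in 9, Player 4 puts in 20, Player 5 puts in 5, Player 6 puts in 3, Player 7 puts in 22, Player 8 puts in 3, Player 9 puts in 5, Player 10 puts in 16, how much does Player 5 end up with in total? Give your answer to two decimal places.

144.54 dollars

Total contributed: 21 + 19 + 9 + 20 + 5 + 3 + 22 + 3 + 5 + 16 = 123.
Each receives 9.8 × 123 / 10 = 120.54 from the security fund.
Player 5 keeps 29 − 5 = 24, so Player 5's payoff is 24 + 120.54 = 144.54.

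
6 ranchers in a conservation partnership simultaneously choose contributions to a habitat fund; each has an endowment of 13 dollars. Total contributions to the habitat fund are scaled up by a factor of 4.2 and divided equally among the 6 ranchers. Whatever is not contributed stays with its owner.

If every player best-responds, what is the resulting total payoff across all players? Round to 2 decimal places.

78.00 dollars

Each contributed unit returns 4.2/6 = 0.7000 to its contributor — below 1 — so contributing 0 is dominant for every player. At the Nash equilibrium everyone keeps their 13, and the group total is 6 × 13 = 78.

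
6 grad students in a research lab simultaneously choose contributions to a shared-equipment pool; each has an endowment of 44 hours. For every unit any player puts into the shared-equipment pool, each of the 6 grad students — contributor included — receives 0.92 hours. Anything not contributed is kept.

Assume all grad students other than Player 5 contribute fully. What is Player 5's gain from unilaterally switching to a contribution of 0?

3.52 hours

Switching from a contribution of 44 to 0 lets Player 5 keep an extra 44 hours, but lowers the shared-equipment pool by 44, which costs Player 5 their own share of that drop: 0.92 × 44 = 40.48.
Net gain = 44 − 40.48 = 3.52. The private return per contributed unit (0.92) is below 1, so free-riding is indeed the best response regardless of what the others do.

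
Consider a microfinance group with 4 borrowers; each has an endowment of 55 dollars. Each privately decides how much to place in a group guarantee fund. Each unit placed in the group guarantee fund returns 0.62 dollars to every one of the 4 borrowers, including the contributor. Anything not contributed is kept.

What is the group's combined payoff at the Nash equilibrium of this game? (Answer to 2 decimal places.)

The private return per contributed unit is 0.62 < 1, so contributing 0 is dominant for every player. At the Nash equilibrium everyone keeps their 55, and the group total is 4 × 55 = 220.

220.00 dollars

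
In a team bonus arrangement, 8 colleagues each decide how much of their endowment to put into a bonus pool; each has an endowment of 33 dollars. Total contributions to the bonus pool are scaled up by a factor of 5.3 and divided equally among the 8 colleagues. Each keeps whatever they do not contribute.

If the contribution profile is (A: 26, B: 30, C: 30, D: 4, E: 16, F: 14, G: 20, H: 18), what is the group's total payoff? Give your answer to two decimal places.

Total contributed: 26 + 30 + 30 + 4 + 16 + 14 + 20 + 18 = 158; total kept: 8 × 33 − 158 = 106.
The bonus pool pays out 5.3 × 158 = 837.40 in aggregate.
Group total = 106 + 837.40 = 943.40.

943.40 dollars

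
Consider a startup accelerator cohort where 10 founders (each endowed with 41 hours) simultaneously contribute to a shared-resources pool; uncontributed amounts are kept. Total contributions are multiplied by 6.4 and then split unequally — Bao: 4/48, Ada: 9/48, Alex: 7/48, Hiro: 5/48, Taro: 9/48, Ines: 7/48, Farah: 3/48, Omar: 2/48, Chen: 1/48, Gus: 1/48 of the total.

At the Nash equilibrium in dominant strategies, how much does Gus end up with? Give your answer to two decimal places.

51.93 hours

A player with share s gets back 6.4·s per unit contributed, so full contribution is dominant for anyone with s > 1/6.4 = 0.1563 and zero contribution is dominant for anyone below.
The shares above 0.1563 belong to Ada and Taro, contributing 41 each; the remaining 8 contribute 0. Total contributed: 82.
Gus keeps 41 and receives 6.4 × 82 × 1/48 = 10.93 from the shared-resources pool, for a payoff of 51.93.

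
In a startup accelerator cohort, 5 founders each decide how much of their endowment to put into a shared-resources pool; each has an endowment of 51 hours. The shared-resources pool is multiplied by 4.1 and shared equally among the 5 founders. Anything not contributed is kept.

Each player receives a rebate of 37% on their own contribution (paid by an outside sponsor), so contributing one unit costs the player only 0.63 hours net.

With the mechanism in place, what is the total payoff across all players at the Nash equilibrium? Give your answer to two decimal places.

1139.85 hours

The effective private return per unit is now (4.1/5) / 0.63 = 1.3016 > 1, so every player's dominant strategy flips to full contribution.
At the Nash equilibrium everyone contributes 51. Group total payoff = 5 × (51 × 0.37 + 4.1 × 51) = 1139.85.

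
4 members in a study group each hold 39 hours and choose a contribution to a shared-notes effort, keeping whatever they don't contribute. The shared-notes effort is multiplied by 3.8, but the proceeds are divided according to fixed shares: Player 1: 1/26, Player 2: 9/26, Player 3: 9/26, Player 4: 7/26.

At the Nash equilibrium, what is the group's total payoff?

483.60 hours

Player j's private return per contributed unit is 3.8 × (j's share). Contributing is weakly dominant for j when that share is at least 1/3.8 = 0.2632, and contributing 0 is dominant otherwise.
The shares above 0.2632 belong to Player 2, Player 3 and Player 4, contributing 39 each; the remaining 1 contribute 0. Total contributed: 117.
The shared-notes effort pays out 3.8 × 117 = 444.60 in total (split across the unequal shares, but the aggregate is all that matters for the group sum).
The 1 free-riders keep 39 each, adding 39. Group total = 39 + 444.60 = 483.60.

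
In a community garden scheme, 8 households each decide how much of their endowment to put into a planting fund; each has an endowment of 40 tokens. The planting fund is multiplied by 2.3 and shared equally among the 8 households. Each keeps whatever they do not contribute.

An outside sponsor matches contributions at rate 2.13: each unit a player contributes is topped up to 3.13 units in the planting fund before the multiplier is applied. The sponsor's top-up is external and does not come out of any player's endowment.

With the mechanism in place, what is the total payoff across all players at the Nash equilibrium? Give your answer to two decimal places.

Even with the mechanism, each unit contributed returns only 2.3 × 3.13 / 8 = 0.8999 per unit of net cost, so contributing nothing is still dominant.
Everyone keeps their endowment and the group total is 8 × 40 = 320.

320.00 tokens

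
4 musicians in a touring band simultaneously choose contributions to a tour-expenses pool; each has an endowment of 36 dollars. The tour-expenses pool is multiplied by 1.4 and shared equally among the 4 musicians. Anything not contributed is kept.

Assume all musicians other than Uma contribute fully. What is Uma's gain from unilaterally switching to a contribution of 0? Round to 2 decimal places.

23.40 dollars

Switching from a contribution of 36 to 0 lets Uma keep an extra 36 dollars, but lowers the tour-expenses pool by 36, which costs Uma their own share of that drop: 1.4/4 × 36 = 12.60.
Net gain = 36 − 12.60 = 23.40. The private return per contributed unit (0.3500) is below 1, so free-riding is indeed the best response regardless of what the others do.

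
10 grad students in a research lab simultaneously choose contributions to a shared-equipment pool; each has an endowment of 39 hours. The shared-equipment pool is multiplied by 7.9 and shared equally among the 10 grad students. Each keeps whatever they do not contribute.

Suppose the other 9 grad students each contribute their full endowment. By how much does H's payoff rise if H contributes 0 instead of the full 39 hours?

Switching from a contribution of 39 to 0 lets H keep an extra 39 hours, but lowers the shared-equipment pool by 39, which costs H their own share of that drop: 7.9/10 × 39 = 30.81.
Net gain = 39 − 30.81 = 8.19. The private return per contributed unit (0.7900) is below 1, so free-riding is indeed the best response regardless of what the others do.

8.19 hours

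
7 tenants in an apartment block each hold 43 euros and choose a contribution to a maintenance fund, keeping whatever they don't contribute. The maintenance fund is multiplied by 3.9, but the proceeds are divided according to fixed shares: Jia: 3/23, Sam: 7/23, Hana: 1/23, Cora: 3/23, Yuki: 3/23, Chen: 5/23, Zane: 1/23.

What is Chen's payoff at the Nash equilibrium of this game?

For player j, contributing a unit is worthwhile iff 3.9 × (j's share) ≥ 1, i.e. iff j's share is at least 0.2564.
Sam alone (share 7/23) is above the threshold, contributing 43; the remaining 6 contribute 0. Total contributed: 43.
Chen keeps 43 and receives 3.9 × 43 × 5/23 = 36.46 from the maintenance fund, for a payoff of 79.46.

79.46 euros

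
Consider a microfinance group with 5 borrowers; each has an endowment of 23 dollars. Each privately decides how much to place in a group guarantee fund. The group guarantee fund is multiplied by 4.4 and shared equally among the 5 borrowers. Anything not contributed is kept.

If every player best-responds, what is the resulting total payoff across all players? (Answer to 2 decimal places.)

115.00 dollars

Each contributed unit returns 4.4/5 = 0.8800 to its contributor — below 1 — so contributing 0 is dominant for every player. At the Nash equilibrium everyone keeps their 23, and the group total is 5 × 23 = 115.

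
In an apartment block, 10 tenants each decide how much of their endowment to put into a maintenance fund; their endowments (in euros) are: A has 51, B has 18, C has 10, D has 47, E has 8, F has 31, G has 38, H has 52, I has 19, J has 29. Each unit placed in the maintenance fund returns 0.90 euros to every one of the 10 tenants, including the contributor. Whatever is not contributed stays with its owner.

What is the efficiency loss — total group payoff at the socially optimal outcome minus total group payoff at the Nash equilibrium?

2424.00 euros

The private return per contributed unit is 0.90 < 1 for everyone, so the Nash equilibrium is zero contribution and the group total is Σ E_j = 51 + 18 + 10 + 47 + 8 + 31 + 38 + 52 + 19 + 29 = 303.
Each contributed unit returns 9.000 to the group, so the social optimum is full contribution by everyone: group total = 9.000 × 303 = 2727.00.
Efficiency loss = (9.000 − 1) × 303 = 2424.00.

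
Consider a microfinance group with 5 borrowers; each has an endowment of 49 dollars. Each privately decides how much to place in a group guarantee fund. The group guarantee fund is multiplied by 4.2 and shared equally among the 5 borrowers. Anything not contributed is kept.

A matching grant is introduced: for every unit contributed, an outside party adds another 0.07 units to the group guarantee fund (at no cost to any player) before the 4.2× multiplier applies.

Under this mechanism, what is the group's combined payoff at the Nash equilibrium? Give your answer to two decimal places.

245.00 dollars

With the mechanism, a contributed unit returns 4.2 × 1.07 / 5 = 0.8988 per unit of net cost — still below 1 — so contributing 0 remains dominant for every player.
At the Nash equilibrium no one contributes; group total payoff = 5 × 49 = 245.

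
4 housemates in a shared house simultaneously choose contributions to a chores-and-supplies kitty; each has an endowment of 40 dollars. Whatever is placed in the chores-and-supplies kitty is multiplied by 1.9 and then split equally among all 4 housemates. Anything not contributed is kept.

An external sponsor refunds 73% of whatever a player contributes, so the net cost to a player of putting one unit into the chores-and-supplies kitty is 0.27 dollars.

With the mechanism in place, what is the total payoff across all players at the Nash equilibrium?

420.80 dollars

With the mechanism, a contributed unit returns (1.9/4) / 0.27 = 1.7593 per unit of net cost to the contributor — now above 1 — so contributing fully is weakly dominant for every player.
At the Nash equilibrium everyone contributes 40. Group total payoff = 4 × (40 × 0.73 + 1.9 × 40) = 420.80.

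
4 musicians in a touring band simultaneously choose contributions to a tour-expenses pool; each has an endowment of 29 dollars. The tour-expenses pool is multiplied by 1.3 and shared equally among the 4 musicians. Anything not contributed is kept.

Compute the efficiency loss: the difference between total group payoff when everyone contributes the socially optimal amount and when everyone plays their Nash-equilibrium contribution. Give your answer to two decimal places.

Each contributed unit returns 1.3/4 = 0.3250 to its contributor — below 1 — so contributing 0 is dominant for every player. At the Nash equilibrium everyone keeps their 29, and the group total is 4 × 29 = 116.
Each contributed unit returns 1.300 to the group as a whole (0.3250 to each of 4 players), which exceeds 1, so the social optimum is full contribution: group total = 1.300 × 116 = 150.80.
Efficiency loss = 150.80 − 116 = 34.80.

34.80 dollars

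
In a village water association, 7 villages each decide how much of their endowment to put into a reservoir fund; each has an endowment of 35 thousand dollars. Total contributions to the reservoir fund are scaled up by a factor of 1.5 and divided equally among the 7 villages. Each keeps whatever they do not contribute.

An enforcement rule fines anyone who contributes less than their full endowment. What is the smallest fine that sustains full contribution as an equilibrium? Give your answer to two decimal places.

27.50 thousand dollars

Given the others contribute fully, the best deviation is to contribute 0 (any partial contribution still incurs the fine and gives up units whose private return 0.2143 is below 1).
Deviating from 35 to 0 saves 35 thousand dollars but forfeits the deviator's share of the drop in the reservoir fund: 1.5/7 × 35 = 7.50.
So the deviation gain is 35 − 7.50 = 27.50, and the fine must be at least 27.50 thousand dollars to wipe it out.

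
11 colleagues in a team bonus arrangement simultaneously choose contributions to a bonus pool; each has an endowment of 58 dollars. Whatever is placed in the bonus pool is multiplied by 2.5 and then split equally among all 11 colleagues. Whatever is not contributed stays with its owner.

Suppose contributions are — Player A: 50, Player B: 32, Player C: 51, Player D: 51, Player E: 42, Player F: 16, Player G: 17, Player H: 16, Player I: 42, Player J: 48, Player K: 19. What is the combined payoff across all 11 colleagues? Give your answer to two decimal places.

1214.00 dollars

Total contributed: 50 + 32 + 51 + 51 + 42 + 16 + 17 + 16 + 42 + 48 + 19 = 384; total kept: 11 × 58 − 384 = 254.
The bonus pool pays out 2.5 × 384 = 960.00 in aggregate.
Group total = 254 + 960.00 = 1214.00.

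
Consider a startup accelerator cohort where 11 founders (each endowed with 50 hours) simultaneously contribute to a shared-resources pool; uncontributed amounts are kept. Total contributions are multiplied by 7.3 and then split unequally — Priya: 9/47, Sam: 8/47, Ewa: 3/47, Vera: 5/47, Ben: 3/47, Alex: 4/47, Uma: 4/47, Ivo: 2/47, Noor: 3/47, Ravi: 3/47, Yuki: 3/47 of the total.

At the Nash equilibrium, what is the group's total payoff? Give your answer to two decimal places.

1180.00 hours

Player j's private return per contributed unit is 7.3 × (j's share). Contributing is weakly dominant for j when that share is at least 1/7.3 = 0.1370, and contributing 0 is dominant otherwise.
The shares above 0.1370 belong to Priya and Sam, contributing 50 each; the remaining 9 contribute 0. Total contributed: 100.
The shared-resources pool pays out 7.3 × 100 = 730.00 in total (split across the unequal shares, but the aggregate is all that matters for the group sum).
The 9 free-riders keep 50 each, adding 450. Group total = 450 + 730.00 = 1180.00.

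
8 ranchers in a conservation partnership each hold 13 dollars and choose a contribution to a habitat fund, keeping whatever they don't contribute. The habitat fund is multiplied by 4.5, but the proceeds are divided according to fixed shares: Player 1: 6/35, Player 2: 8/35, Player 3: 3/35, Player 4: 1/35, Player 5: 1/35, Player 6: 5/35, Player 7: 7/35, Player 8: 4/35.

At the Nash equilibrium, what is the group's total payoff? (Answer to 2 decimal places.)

149.50 dollars

Each unit j contributes comes back to j as 4.5 × (j's share), so j prefers to contribute only if that share exceeds 1/4.5 = 0.2222; otherwise keeping the unit dominates.
Only Player 2 (8/35) clears that bar, contributing 13; the remaining 7 contribute 0. Total contributed: 13.
The habitat fund pays out 4.5 × 13 = 58.50 in total (split across the unequal shares, but the aggregate is all that matters for the group sum).
The 7 free-riders keep 13 each, adding 91. Group total = 91 + 58.50 = 149.50.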